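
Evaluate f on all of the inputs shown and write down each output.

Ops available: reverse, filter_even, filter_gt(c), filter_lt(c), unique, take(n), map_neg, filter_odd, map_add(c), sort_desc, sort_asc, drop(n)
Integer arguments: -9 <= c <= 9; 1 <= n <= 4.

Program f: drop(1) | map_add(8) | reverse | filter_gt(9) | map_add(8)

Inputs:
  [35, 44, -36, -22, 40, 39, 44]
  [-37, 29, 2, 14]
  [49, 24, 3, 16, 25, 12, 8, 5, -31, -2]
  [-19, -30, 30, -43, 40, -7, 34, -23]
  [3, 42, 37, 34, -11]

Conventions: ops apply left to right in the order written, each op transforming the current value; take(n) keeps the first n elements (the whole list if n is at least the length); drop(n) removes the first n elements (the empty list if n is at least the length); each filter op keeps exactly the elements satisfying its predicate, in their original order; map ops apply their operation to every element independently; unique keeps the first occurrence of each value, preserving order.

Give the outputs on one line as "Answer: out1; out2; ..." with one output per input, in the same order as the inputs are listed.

[60, 55, 56, 60]; [30, 18, 45]; [21, 24, 28, 41, 32, 19, 40]; [50, 56, 46]; [50, 53, 58]

Execution, op by op:
  [35, 44, -36, -22, 40, 39, 44] -> [44, -36, -22, 40, 39, 44] -> [52, -28, -14, 48, 47, 52] -> [52, 47, 48, -14, -28, 52] -> [52, 47, 48, 52] -> [60, 55, 56, 60]
  [-37, 29, 2, 14] -> [29, 2, 14] -> [37, 10, 22] -> [22, 10, 37] -> [22, 10, 37] -> [30, 18, 45]
  [49, 24, 3, 16, 25, 12, 8, 5, -31, -2] -> [24, 3, 16, 25, 12, 8, 5, -31, -2] -> [32, 11, 24, 33, 20, 16, 13, -23, 6] -> [6, -23, 13, 16, 20, 33, 24, 11, 32] -> [13, 16, 20, 33, 24, 11, 32] -> [21, 24, 28, 41, 32, 19, 40]
  [-19, -30, 30, -43, 40, -7, 34, -23] -> [-30, 30, -43, 40, -7, 34, -23] -> [-22, 38, -35, 48, 1, 42, -15] -> [-15, 42, 1, 48, -35, 38, -22] -> [42, 48, 38] -> [50, 56, 46]
  [3, 42, 37, 34, -11] -> [42, 37, 34, -11] -> [50, 45, 42, -3] -> [-3, 42, 45, 50] -> [42, 45, 50] -> [50, 53, 58]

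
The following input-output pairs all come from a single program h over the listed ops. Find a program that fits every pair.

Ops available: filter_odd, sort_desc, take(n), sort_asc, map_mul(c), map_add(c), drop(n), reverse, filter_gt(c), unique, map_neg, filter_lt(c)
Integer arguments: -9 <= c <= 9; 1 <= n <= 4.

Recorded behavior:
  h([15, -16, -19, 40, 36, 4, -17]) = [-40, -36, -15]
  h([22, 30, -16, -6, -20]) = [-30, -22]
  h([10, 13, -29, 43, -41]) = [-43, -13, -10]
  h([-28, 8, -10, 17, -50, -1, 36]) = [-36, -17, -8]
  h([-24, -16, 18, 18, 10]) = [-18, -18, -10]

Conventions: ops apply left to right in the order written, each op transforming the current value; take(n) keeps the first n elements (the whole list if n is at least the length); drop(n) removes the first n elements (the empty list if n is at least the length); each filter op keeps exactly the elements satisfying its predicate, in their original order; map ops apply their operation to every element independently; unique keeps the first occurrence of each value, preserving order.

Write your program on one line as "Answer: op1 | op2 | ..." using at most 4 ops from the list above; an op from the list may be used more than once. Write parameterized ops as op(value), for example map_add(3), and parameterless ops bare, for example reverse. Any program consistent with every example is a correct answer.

filter_gt(1) | map_neg | sort_asc | filter_lt(-5)

Check, running the answer program on each example:
  [15, -16, -19, 40, 36, 4, -17] -> [15, 40, 36, 4] -> [-15, -40, -36, -4] -> [-40, -36, -15, -4] -> [-40, -36, -15]
  [22, 30, -16, -6, -20] -> [22, 30] -> [-22, -30] -> [-30, -22] -> [-30, -22]
  [10, 13, -29, 43, -41] -> [10, 13, 43] -> [-10, -13, -43] -> [-43, -13, -10] -> [-43, -13, -10]
  [-28, 8, -10, 17, -50, -1, 36] -> [8, 17, 36] -> [-8, -17, -36] -> [-36, -17, -8] -> [-36, -17, -8]
  [-24, -16, 18, 18, 10] -> [18, 18, 10] -> [-18, -18, -10] -> [-18, -18, -10] -> [-18, -18, -10]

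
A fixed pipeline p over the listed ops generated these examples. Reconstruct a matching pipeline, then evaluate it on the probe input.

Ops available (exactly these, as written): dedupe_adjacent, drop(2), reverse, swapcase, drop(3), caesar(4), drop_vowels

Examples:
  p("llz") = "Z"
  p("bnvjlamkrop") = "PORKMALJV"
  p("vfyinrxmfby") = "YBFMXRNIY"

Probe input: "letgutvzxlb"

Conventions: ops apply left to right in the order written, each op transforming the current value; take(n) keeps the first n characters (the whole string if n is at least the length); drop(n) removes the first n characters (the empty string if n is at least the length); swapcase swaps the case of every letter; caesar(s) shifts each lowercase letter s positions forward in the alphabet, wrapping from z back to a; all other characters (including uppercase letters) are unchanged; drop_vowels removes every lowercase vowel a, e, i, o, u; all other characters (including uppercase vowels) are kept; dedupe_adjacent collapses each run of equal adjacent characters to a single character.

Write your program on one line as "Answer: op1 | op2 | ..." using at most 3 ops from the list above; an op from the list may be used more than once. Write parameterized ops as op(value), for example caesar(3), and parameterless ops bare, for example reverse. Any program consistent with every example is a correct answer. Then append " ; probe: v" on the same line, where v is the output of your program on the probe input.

drop(2) | swapcase | reverse ; probe: "BLXZVTUGT"

Check, running the answer program on each example:
  "llz" -> "z" -> "Z" -> "Z"
  "bnvjlamkrop" -> "vjlamkrop" -> "VJLAMKROP" -> "PORKMALJV"
  "vfyinrxmfby" -> "yinrxmfby" -> "YINRXMFBY" -> "YBFMXRNIY"
  probe: "letgutvzxlb" -> "tgutvzxlb" -> "TGUTVZXLB" -> "BLXZVTUGT"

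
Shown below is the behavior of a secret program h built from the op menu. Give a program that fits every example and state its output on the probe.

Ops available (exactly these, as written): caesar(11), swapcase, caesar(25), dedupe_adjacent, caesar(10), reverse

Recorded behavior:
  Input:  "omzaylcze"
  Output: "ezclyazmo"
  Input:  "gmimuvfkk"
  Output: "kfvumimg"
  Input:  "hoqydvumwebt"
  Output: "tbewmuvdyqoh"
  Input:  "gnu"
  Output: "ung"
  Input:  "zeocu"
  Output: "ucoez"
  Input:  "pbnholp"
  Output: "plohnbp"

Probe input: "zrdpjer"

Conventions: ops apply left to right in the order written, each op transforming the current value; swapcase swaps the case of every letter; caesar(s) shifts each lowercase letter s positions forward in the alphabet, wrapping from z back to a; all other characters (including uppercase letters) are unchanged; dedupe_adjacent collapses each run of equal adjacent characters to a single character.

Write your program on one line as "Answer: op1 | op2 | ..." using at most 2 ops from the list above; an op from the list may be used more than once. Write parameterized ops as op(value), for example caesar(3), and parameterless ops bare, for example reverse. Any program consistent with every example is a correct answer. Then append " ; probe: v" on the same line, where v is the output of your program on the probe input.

dedupe_adjacent | reverse ; probe: "rejpdrz"

Check, running the answer program on each example:
  "omzaylcze" -> "omzaylcze" -> "ezclyazmo"
  "gmimuvfkk" -> "gmimuvfk" -> "kfvumimg"
  "hoqydvumwebt" -> "hoqydvumwebt" -> "tbewmuvdyqoh"
  "gnu" -> "gnu" -> "ung"
  "zeocu" -> "zeocu" -> "ucoez"
  "pbnholp" -> "pbnholp" -> "plohnbp"
  probe: "zrdpjer" -> "zrdpjer" -> "rejpdrz"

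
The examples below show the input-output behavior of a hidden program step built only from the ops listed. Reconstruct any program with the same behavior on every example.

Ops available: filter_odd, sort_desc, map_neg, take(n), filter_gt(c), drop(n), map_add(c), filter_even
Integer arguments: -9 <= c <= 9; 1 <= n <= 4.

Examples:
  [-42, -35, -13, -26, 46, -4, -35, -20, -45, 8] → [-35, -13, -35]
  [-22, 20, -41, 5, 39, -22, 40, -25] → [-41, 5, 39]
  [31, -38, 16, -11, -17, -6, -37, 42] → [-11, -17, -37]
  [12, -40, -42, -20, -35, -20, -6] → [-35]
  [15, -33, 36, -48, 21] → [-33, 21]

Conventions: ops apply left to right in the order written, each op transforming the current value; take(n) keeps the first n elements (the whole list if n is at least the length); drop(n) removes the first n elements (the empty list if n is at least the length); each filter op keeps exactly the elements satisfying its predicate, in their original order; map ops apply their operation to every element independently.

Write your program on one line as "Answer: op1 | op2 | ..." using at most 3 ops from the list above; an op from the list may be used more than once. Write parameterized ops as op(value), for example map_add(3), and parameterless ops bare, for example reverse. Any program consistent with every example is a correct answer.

drop(1) | filter_odd | take(3)

Check, running the answer program on each example:
  [-42, -35, -13, -26, 46, -4, -35, -20, -45, 8] -> [-35, -13, -26, 46, -4, -35, -20, -45, 8] -> [-35, -13, -35, -45] -> [-35, -13, -35]
  [-22, 20, -41, 5, 39, -22, 40, -25] -> [20, -41, 5, 39, -22, 40, -25] -> [-41, 5, 39, -25] -> [-41, 5, 39]
  [31, -38, 16, -11, -17, -6, -37, 42] -> [-38, 16, -11, -17, -6, -37, 42] -> [-11, -17, -37] -> [-11, -17, -37]
  [12, -40, -42, -20, -35, -20, -6] -> [-40, -42, -20, -35, -20, -6] -> [-35] -> [-35]
  [15, -33, 36, -48, 21] -> [-33, 36, -48, 21] -> [-33, 21] -> [-33, 21]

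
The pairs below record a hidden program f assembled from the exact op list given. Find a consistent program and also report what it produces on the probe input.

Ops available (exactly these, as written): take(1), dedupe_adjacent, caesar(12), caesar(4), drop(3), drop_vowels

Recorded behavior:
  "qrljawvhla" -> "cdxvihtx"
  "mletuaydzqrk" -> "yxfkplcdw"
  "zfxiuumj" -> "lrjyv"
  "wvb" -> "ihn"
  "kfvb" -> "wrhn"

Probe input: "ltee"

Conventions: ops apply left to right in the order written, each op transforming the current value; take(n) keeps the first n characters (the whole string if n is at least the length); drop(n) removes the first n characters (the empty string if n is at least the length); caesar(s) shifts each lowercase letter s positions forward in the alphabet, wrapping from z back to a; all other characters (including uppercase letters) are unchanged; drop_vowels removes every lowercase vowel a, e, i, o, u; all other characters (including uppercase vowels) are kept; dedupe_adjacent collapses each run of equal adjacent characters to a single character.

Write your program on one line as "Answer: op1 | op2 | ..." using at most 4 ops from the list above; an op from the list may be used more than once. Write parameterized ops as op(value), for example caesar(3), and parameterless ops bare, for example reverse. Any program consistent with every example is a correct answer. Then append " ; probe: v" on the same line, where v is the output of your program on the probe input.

dedupe_adjacent | drop_vowels | caesar(12) ; probe: "xf"

Check, running the answer program on each example:
  "qrljawvhla" -> "qrljawvhla" -> "qrljwvhl" -> "cdxvihtx"
  "mletuaydzqrk" -> "mletuaydzqrk" -> "mltydzqrk" -> "yxfkplcdw"
  "zfxiuumj" -> "zfxiumj" -> "zfxmj" -> "lrjyv"
  "wvb" -> "wvb" -> "wvb" -> "ihn"
  "kfvb" -> "kfvb" -> "kfvb" -> "wrhn"
  probe: "ltee" -> "lte" -> "lt" -> "xf"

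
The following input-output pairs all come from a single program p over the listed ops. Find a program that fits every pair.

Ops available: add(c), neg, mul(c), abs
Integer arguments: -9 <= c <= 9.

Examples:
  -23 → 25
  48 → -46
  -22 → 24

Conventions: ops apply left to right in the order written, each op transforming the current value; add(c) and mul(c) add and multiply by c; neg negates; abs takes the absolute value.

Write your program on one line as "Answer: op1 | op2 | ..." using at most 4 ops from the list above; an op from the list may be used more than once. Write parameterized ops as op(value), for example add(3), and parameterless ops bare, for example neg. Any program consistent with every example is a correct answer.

add(7) | add(-9) | neg

Check, running the answer program on each example:
  -23 -> -16 -> -25 -> 25
  48 -> 55 -> 46 -> -46
  -22 -> -15 -> -24 -> 24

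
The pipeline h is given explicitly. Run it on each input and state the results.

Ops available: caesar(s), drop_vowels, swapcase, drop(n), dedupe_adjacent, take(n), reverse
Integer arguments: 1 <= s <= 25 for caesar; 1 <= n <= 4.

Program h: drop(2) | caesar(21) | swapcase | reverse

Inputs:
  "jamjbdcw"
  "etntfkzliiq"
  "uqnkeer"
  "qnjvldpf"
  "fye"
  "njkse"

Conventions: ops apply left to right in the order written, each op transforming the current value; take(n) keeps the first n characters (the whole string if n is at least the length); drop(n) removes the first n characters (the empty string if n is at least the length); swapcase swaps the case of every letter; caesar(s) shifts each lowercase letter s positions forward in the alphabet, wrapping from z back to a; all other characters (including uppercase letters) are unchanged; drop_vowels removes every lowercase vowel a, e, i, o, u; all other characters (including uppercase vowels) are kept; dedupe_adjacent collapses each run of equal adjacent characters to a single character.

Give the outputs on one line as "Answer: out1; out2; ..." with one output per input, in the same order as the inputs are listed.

"RXYWEH"; "LDDGUFAOI"; "MZZFI"; "AKYGQE"; "Z"; "ZNF"

Execution, op by op:
  "jamjbdcw" -> "mjbdcw" -> "hewyxr" -> "HEWYXR" -> "RXYWEH"
  "etntfkzliiq" -> "ntfkzliiq" -> "ioafugddl" -> "IOAFUGDDL" -> "LDDGUFAOI"
  "uqnkeer" -> "nkeer" -> "ifzzm" -> "IFZZM" -> "MZZFI"
  "qnjvldpf" -> "jvldpf" -> "eqgyka" -> "EQGYKA" -> "AKYGQE"
  "fye" -> "e" -> "z" -> "Z" -> "Z"
  "njkse" -> "kse" -> "fnz" -> "FNZ" -> "ZNF"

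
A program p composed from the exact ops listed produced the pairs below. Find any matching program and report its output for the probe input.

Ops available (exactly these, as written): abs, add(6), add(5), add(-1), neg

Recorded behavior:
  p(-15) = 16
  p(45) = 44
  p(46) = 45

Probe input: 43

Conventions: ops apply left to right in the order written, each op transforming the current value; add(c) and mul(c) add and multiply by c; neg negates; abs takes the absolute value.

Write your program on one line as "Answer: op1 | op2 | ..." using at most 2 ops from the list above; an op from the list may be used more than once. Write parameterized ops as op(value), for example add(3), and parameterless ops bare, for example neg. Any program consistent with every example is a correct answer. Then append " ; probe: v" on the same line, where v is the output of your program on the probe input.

add(-1) | abs ; probe: 42

Check, running the answer program on each example:
  -15 -> -16 -> 16
  45 -> 44 -> 44
  46 -> 45 -> 45
  probe: 43 -> 42 -> 42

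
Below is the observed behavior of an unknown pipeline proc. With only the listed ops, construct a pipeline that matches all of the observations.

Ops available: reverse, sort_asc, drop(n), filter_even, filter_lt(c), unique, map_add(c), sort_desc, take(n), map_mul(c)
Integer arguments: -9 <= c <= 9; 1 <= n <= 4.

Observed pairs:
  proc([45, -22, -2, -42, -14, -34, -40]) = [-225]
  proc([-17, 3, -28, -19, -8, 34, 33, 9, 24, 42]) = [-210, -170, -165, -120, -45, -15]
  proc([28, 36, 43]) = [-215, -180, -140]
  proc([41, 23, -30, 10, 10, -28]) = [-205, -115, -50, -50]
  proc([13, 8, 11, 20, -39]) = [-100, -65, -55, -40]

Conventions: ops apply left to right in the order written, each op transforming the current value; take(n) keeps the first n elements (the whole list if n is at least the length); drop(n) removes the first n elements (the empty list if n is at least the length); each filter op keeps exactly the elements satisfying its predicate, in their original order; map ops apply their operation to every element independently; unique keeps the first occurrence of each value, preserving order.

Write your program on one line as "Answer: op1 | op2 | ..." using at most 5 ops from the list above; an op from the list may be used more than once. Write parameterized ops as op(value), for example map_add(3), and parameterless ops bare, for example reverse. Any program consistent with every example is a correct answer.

sort_asc | map_mul(-5) | sort_asc | filter_lt(-7)

Check, running the answer program on each example:
  [45, -22, -2, -42, -14, -34, -40] -> [-42, -40, -34, -22, -14, -2, 45] -> [210, 200, 170, 110, 70, 10, -225] -> [-225, 10, 70, 110, 170, 200, 210] -> [-225]
  [-17, 3, -28, -19, -8, 34, 33, 9, 24, 42] -> [-28, -19, -17, -8, 3, 9, 24, 33, 34, 42] -> [140, 95, 85, 40, -15, -45, -120, -165, -170, -210] -> [-210, -170, -165, -120, -45, -15, 40, 85, 95, 140] -> [-210, -170, -165, -120, -45, -15]
  [28, 36, 43] -> [28, 36, 43] -> [-140, -180, -215] -> [-215, -180, -140] -> [-215, -180, -140]
  [41, 23, -30, 10, 10, -28] -> [-30, -28, 10, 10, 23, 41] -> [150, 140, -50, -50, -115, -205] -> [-205, -115, -50, -50, 140, 150] -> [-205, -115, -50, -50]
  [13, 8, 11, 20, -39] -> [-39, 8, 11, 13, 20] -> [195, -40, -55, -65, -100] -> [-100, -65, -55, -40, 195] -> [-100, -65, -55, -40]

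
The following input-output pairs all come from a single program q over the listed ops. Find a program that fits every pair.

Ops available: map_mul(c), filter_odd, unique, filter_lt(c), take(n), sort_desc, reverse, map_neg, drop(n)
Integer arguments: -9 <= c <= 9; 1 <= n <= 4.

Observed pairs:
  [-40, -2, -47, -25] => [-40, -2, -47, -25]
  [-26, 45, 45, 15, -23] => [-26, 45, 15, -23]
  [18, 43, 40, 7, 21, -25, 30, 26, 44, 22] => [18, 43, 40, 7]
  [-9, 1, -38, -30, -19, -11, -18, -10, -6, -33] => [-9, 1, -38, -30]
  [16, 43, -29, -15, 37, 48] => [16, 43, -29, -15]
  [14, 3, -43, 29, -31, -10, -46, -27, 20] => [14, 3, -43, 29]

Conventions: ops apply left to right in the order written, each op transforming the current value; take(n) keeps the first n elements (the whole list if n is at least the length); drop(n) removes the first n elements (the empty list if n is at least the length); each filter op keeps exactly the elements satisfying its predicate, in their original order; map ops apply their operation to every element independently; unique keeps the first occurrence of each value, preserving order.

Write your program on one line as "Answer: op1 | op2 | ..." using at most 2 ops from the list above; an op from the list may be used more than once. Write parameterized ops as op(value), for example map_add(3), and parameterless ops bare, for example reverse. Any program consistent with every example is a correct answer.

unique | take(4)

Check, running the answer program on each example:
  [-40, -2, -47, -25] -> [-40, -2, -47, -25] -> [-40, -2, -47, -25]
  [-26, 45, 45, 15, -23] -> [-26, 45, 15, -23] -> [-26, 45, 15, -23]
  [18, 43, 40, 7, 21, -25, 30, 26, 44, 22] -> [18, 43, 40, 7, 21, -25, 30, 26, 44, 22] -> [18, 43, 40, 7]
  [-9, 1, -38, -30, -19, -11, -18, -10, -6, -33] -> [-9, 1, -38, -30, -19, -11, -18, -10, -6, -33] -> [-9, 1, -38, -30]
  [16, 43, -29, -15, 37, 48] -> [16, 43, -29, -15, 37, 48] -> [16, 43, -29, -15]
  [14, 3, -43, 29, -31, -10, -46, -27, 20] -> [14, 3, -43, 29, -31, -10, -46, -27, 20] -> [14, 3, -43, 29]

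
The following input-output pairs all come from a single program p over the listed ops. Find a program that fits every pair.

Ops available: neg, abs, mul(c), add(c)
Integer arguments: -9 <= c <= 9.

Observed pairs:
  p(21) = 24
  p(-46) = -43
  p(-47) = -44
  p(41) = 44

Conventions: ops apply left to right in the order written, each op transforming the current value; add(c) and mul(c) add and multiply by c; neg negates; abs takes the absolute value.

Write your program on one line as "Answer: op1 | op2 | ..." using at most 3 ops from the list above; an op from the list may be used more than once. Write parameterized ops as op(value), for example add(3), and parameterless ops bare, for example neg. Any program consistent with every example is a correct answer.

add(8) | add(-5)

Check, running the answer program on each example:
  21 -> 29 -> 24
  -46 -> -38 -> -43
  -47 -> -39 -> -44
  41 -> 49 -> 44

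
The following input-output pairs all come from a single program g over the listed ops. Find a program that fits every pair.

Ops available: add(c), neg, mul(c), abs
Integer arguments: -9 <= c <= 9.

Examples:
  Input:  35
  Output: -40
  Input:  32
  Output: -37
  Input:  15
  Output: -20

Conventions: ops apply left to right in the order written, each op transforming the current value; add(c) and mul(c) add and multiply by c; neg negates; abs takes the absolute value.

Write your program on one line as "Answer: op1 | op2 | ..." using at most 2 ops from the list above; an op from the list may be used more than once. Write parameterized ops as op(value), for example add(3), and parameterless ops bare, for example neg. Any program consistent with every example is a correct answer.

add(5) | neg

Check, running the answer program on each example:
  35 -> 40 -> -40
  32 -> 37 -> -37
  15 -> 20 -> -20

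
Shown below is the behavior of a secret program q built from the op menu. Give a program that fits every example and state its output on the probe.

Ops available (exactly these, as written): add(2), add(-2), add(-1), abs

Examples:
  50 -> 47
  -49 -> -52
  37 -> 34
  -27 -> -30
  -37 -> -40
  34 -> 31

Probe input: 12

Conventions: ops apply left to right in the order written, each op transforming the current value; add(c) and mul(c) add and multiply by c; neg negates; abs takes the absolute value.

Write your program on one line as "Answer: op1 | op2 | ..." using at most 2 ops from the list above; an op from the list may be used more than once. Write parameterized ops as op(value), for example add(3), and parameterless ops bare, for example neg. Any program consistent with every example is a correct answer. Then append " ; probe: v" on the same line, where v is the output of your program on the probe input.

add(-1) | add(-2) ; probe: 9

Check, running the answer program on each example:
  50 -> 49 -> 47
  -49 -> -50 -> -52
  37 -> 36 -> 34
  -27 -> -28 -> -30
  -37 -> -38 -> -40
  34 -> 33 -> 31
  probe: 12 -> 11 -> 9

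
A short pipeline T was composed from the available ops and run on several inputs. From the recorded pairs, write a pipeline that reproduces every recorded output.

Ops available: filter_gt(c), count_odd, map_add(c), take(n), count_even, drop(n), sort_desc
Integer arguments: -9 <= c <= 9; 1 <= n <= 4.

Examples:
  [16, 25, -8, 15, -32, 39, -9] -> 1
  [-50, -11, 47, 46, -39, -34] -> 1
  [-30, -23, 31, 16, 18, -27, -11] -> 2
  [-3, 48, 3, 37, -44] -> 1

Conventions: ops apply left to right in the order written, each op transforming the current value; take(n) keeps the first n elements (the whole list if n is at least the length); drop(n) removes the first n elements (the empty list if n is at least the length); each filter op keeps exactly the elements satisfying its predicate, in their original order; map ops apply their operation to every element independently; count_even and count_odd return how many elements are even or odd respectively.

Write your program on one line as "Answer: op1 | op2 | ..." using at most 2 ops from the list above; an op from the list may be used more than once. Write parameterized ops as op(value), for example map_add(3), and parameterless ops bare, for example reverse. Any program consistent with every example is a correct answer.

filter_gt(4) | count_even

Check, running the answer program on each example:
  [16, 25, -8, 15, -32, 39, -9] -> [16, 25, 15, 39] -> 1
  [-50, -11, 47, 46, -39, -34] -> [47, 46] -> 1
  [-30, -23, 31, 16, 18, -27, -11] -> [31, 16, 18] -> 2
  [-3, 48, 3, 37, -44] -> [48, 37] -> 1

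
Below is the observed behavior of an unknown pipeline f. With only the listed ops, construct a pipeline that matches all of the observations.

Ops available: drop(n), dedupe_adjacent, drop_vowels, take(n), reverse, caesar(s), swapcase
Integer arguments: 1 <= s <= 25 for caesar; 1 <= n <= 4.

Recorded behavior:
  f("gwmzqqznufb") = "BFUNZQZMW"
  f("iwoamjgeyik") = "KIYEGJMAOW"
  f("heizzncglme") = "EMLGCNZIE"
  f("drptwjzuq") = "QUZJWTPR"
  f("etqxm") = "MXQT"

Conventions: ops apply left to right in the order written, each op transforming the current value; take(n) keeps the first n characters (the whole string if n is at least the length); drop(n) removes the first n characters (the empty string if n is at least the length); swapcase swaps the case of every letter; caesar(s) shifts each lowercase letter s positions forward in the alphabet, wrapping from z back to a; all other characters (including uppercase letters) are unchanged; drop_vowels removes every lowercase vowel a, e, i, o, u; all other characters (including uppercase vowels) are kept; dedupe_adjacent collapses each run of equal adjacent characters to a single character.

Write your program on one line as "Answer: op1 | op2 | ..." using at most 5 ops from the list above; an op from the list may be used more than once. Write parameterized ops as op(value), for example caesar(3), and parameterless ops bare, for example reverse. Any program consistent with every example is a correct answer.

drop(1) | dedupe_adjacent | reverse | swapcase

Check, running the answer program on each example:
  "gwmzqqznufb" -> "wmzqqznufb" -> "wmzqznufb" -> "bfunzqzmw" -> "BFUNZQZMW"
  "iwoamjgeyik" -> "woamjgeyik" -> "woamjgeyik" -> "kiyegjmaow" -> "KIYEGJMAOW"
  "heizzncglme" -> "eizzncglme" -> "eizncglme" -> "emlgcnzie" -> "EMLGCNZIE"
  "drptwjzuq" -> "rptwjzuq" -> "rptwjzuq" -> "quzjwtpr" -> "QUZJWTPR"
  "etqxm" -> "tqxm" -> "tqxm" -> "mxqt" -> "MXQT"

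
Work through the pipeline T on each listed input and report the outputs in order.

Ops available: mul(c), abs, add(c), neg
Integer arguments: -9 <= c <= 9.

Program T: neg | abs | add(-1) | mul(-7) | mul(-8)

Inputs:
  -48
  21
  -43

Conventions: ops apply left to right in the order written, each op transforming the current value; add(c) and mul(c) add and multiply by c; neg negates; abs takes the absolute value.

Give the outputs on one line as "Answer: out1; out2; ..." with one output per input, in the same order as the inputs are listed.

2632; 1120; 2352

Execution, op by op:
  -48 -> 48 -> 48 -> 47 -> -329 -> 2632
  21 -> -21 -> 21 -> 20 -> -140 -> 1120
  -43 -> 43 -> 43 -> 42 -> -294 -> 2352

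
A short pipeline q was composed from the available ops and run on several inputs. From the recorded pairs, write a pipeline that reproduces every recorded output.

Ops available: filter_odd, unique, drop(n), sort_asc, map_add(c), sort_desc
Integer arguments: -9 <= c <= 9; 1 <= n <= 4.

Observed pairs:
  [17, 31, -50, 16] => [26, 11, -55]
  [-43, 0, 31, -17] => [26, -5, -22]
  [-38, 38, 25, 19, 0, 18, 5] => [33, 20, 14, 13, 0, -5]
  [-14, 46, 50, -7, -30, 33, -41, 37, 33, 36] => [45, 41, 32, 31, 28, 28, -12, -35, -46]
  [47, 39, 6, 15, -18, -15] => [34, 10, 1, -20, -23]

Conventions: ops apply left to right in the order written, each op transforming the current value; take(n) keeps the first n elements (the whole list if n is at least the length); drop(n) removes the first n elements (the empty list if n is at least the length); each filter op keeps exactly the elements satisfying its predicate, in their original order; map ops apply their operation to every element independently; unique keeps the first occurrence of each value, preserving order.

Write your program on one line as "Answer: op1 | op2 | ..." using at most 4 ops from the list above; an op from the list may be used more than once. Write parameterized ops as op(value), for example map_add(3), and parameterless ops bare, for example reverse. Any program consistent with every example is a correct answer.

drop(1) | sort_desc | map_add(-5)

Check, running the answer program on each example:
  [17, 31, -50, 16] -> [31, -50, 16] -> [31, 16, -50] -> [26, 11, -55]
  [-43, 0, 31, -17] -> [0, 31, -17] -> [31, 0, -17] -> [26, -5, -22]
  [-38, 38, 25, 19, 0, 18, 5] -> [38, 25, 19, 0, 18, 5] -> [38, 25, 19, 18, 5, 0] -> [33, 20, 14, 13, 0, -5]
  [-14, 46, 50, -7, -30, 33, -41, 37, 33, 36] -> [46, 50, -7, -30, 33, -41, 37, 33, 36] -> [50, 46, 37, 36, 33, 33, -7, -30, -41] -> [45, 41, 32, 31, 28, 28, -12, -35, -46]
  [47, 39, 6, 15, -18, -15] -> [39, 6, 15, -18, -15] -> [39, 15, 6, -15, -18] -> [34, 10, 1, -20, -23]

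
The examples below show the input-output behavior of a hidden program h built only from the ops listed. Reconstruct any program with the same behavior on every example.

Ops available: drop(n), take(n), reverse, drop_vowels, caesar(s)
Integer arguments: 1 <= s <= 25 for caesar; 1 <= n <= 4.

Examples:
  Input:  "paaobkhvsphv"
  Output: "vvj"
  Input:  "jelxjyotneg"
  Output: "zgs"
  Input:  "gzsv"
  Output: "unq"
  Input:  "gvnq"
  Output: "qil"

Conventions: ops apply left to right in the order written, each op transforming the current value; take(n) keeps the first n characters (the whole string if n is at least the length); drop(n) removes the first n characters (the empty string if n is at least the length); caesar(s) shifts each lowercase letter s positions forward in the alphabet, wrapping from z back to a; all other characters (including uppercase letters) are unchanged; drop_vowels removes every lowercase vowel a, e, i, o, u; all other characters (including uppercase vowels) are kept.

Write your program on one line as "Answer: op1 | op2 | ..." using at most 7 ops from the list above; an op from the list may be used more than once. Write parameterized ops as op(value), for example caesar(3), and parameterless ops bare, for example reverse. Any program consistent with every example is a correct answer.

reverse | caesar(21) | reverse | drop(1) | take(4) | take(3)

Check, running the answer program on each example:
  "paaobkhvsphv" -> "vhpsvhkboaap" -> "qcknqcfwjvvk" -> "kvvjwfcqnkcq" -> "vvjwfcqnkcq" -> "vvjw" -> "vvj"
  "jelxjyotneg" -> "gentoyjxlej" -> "bziojtesgze" -> "ezgsetjoizb" -> "zgsetjoizb" -> "zgse" -> "zgs"
  "gzsv" -> "vszg" -> "qnub" -> "bunq" -> "unq" -> "unq" -> "unq"
  "gvnq" -> "qnvg" -> "liqb" -> "bqil" -> "qil" -> "qil" -> "qil"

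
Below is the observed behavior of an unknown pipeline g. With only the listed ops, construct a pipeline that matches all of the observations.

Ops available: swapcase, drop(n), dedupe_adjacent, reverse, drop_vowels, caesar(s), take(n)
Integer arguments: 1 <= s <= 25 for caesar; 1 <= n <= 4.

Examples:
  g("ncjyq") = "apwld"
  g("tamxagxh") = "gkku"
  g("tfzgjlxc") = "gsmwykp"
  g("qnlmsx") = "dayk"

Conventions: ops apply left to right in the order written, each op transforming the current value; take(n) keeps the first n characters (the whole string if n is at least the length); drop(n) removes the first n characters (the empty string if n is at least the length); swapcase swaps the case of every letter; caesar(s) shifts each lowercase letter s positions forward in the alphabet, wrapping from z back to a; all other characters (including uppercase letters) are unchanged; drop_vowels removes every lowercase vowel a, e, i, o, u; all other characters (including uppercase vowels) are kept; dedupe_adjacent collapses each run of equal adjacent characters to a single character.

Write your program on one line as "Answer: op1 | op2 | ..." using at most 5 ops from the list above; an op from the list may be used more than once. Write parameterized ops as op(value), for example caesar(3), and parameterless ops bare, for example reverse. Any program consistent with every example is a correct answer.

caesar(8) | drop_vowels | caesar(6) | caesar(25)

Check, running the answer program on each example:
  "ncjyq" -> "vkrgy" -> "vkrgy" -> "bqxme" -> "apwld"
  "tamxagxh" -> "biufiofp" -> "bffp" -> "hllv" -> "gkku"
  "tfzgjlxc" -> "bnhortfk" -> "bnhrtfk" -> "htnxzlq" -> "gsmwykp"
  "qnlmsx" -> "yvtuaf" -> "yvtf" -> "ebzl" -> "dayk"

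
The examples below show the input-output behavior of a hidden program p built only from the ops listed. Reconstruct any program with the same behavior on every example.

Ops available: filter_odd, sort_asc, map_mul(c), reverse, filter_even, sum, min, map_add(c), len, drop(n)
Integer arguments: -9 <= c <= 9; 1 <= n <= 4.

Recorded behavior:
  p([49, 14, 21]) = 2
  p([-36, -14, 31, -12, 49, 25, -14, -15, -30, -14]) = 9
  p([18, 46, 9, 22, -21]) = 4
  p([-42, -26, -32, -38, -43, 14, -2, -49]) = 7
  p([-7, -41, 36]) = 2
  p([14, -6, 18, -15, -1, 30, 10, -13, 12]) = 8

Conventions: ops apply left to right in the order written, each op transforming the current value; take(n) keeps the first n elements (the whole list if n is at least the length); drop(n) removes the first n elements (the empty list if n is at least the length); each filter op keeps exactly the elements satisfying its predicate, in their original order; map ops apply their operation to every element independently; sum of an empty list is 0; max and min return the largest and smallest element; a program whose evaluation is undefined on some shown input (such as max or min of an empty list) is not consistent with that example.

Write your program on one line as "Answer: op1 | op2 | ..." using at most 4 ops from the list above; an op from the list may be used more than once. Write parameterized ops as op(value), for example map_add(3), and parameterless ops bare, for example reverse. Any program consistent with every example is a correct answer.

sort_asc | drop(1) | reverse | len

Check, running the answer program on each example:
  [49, 14, 21] -> [14, 21, 49] -> [21, 49] -> [49, 21] -> 2
  [-36, -14, 31, -12, 49, 25, -14, -15, -30, -14] -> [-36, -30, -15, -14, -14, -14, -12, 25, 31, 49] -> [-30, -15, -14, -14, -14, -12, 25, 31, 49] -> [49, 31, 25, -12, -14, -14, -14, -15, -30] -> 9
  [18, 46, 9, 22, -21] -> [-21, 9, 18, 22, 46] -> [9, 18, 22, 46] -> [46, 22, 18, 9] -> 4
  [-42, -26, -32, -38, -43, 14, -2, -49] -> [-49, -43, -42, -38, -32, -26, -2, 14] -> [-43, -42, -38, -32, -26, -2, 14] -> [14, -2, -26, -32, -38, -42, -43] -> 7
  [-7, -41, 36] -> [-41, -7, 36] -> [-7, 36] -> [36, -7] -> 2
  [14, -6, 18, -15, -1, 30, 10, -13, 12] -> [-15, -13, -6, -1, 10, 12, 14, 18, 30] -> [-13, -6, -1, 10, 12, 14, 18, 30] -> [30, 18, 14, 12, 10, -1, -6, -13] -> 8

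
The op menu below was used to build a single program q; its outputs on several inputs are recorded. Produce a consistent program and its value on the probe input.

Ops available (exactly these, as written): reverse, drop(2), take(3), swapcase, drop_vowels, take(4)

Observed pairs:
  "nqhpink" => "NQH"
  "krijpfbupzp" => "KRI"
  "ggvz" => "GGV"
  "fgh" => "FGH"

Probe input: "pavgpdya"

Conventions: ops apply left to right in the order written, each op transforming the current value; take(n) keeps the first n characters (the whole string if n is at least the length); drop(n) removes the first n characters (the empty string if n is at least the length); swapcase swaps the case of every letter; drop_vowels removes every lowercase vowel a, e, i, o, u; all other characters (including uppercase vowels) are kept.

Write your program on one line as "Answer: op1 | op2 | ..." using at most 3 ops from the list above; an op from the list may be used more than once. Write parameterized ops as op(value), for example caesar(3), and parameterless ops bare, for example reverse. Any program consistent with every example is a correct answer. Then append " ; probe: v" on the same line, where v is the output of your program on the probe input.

swapcase | take(3) ; probe: "PAV"

Check, running the answer program on each example:
  "nqhpink" -> "NQHPINK" -> "NQH"
  "krijpfbupzp" -> "KRIJPFBUPZP" -> "KRI"
  "ggvz" -> "GGVZ" -> "GGV"
  "fgh" -> "FGH" -> "FGH"
  probe: "pavgpdya" -> "PAVGPDYA" -> "PAV"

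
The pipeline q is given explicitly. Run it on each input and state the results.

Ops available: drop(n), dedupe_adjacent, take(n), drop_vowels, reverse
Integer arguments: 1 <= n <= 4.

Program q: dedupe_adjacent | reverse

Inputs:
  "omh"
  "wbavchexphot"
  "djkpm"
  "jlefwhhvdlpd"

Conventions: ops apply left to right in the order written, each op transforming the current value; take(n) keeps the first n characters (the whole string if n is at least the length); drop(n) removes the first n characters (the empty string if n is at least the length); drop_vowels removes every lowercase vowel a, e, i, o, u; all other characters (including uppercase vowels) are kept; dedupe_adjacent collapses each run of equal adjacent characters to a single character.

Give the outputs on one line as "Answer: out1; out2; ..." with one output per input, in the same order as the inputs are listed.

Execution, op by op:
  "omh" -> "omh" -> "hmo"
  "wbavchexphot" -> "wbavchexphot" -> "tohpxehcvabw"
  "djkpm" -> "djkpm" -> "mpkjd"
  "jlefwhhvdlpd" -> "jlefwhvdlpd" -> "dpldvhwfelj"

"hmo"; "tohpxehcvabw"; "mpkjd"; "dpldvhwfelj"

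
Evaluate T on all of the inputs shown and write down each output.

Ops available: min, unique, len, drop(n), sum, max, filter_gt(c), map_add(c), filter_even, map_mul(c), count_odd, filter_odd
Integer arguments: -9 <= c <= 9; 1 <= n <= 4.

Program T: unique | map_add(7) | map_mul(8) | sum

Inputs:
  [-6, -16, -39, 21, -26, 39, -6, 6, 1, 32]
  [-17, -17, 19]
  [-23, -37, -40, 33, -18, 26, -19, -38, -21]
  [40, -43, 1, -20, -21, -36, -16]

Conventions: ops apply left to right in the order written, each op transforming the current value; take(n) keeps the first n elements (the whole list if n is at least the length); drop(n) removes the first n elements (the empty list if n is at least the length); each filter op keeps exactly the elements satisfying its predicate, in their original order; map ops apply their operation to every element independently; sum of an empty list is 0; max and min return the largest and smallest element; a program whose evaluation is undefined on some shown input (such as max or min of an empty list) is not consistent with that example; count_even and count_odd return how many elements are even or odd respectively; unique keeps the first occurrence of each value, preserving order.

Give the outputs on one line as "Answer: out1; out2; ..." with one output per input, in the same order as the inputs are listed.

Execution, op by op:
  [-6, -16, -39, 21, -26, 39, -6, 6, 1, 32] -> [-6, -16, -39, 21, -26, 39, 6, 1, 32] -> [1, -9, -32, 28, -19, 46, 13, 8, 39] -> [8, -72, -256, 224, -152, 368, 104, 64, 312] -> 600
  [-17, -17, 19] -> [-17, 19] -> [-10, 26] -> [-80, 208] -> 128
  [-23, -37, -40, 33, -18, 26, -19, -38, -21] -> [-23, -37, -40, 33, -18, 26, -19, -38, -21] -> [-16, -30, -33, 40, -11, 33, -12, -31, -14] -> [-128, -240, -264, 320, -88, 264, -96, -248, -112] -> -592
  [40, -43, 1, -20, -21, -36, -16] -> [40, -43, 1, -20, -21, -36, -16] -> [47, -36, 8, -13, -14, -29, -9] -> [376, -288, 64, -104, -112, -232, -72] -> -368

600; 128; -592; -368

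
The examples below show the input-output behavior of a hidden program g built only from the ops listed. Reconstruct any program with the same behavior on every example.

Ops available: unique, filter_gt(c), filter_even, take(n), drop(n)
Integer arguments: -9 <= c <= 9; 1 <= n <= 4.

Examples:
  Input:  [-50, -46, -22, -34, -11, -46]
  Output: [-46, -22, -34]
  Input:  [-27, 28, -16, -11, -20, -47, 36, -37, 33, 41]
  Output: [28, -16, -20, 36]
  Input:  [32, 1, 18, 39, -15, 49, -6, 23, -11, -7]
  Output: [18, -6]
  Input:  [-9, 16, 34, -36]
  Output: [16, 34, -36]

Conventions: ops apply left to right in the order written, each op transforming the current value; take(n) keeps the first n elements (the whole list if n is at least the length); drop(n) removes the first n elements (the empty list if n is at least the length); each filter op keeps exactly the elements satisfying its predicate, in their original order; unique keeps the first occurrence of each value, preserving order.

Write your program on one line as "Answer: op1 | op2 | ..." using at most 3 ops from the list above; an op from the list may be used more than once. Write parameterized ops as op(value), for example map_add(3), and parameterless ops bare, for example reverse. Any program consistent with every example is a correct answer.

drop(1) | unique | filter_even

Check, running the answer program on each example:
  [-50, -46, -22, -34, -11, -46] -> [-46, -22, -34, -11, -46] -> [-46, -22, -34, -11] -> [-46, -22, -34]
  [-27, 28, -16, -11, -20, -47, 36, -37, 33, 41] -> [28, -16, -11, -20, -47, 36, -37, 33, 41] -> [28, -16, -11, -20, -47, 36, -37, 33, 41] -> [28, -16, -20, 36]
  [32, 1, 18, 39, -15, 49, -6, 23, -11, -7] -> [1, 18, 39, -15, 49, -6, 23, -11, -7] -> [1, 18, 39, -15, 49, -6, 23, -11, -7] -> [18, -6]
  [-9, 16, 34, -36] -> [16, 34, -36] -> [16, 34, -36] -> [16, 34, -36]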